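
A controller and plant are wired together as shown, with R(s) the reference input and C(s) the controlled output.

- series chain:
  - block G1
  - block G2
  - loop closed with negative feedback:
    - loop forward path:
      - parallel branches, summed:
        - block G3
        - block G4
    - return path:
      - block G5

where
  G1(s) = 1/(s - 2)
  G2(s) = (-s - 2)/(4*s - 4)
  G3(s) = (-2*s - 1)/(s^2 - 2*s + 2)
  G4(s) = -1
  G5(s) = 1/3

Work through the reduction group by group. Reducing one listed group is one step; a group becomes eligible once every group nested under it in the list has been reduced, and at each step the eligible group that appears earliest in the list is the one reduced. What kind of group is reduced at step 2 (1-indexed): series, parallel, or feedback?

Step 1: combine G3, G4 in parallel
Step 2: close the feedback loop around (G3+G4), G5
Step 3: reduce the series chain G1, G2, [(G3+G4)/(1+(G3+G4)*G5)]
So the answer for step 2 is feedback.

Hence the answer: feedback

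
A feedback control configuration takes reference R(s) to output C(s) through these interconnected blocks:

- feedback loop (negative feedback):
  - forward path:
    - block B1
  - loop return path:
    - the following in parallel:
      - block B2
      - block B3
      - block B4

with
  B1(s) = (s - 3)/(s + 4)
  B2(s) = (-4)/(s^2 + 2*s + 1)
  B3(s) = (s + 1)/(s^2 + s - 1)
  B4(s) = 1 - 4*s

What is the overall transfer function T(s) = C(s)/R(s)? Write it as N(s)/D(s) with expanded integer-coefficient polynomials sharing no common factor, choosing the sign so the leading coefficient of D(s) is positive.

[1] sum the parallel branches B2, B3, B4 = (-4*s^5 - 11*s^4 - 4*s^3 + 5*s^2 + 2*s + 4)/(s^4 + 3*s^3 + 2*s^2 - s - 1)
[2] reduce the feedback loop with forward B1 and return (B2+B3+B4); the result is T(s) itself (integer coefficients, no common factor, positive leading denominator coefficient)

Therefore the answer is (-s^5 + 7*s^3 + 7*s^2 - 2*s - 3)/(4*s^6 - 2*s^5 - 36*s^4 - 31*s^3 + 6*s^2 + 7*s + 16).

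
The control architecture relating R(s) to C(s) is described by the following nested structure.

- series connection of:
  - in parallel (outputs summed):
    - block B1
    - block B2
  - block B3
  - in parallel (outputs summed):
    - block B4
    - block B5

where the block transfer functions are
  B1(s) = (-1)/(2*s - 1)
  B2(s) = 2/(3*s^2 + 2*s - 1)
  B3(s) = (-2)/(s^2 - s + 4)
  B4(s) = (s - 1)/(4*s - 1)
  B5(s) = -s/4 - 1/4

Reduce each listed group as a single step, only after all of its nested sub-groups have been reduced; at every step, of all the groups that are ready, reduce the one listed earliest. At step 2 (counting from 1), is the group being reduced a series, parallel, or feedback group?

Step 1: combine B1, B2 in parallel
Step 2: parallel reduction of B4, B5
Step 3: combine (B1+B2), B3, (B4+B5) in series
Step 2 collapses a parallel group.

Answer: parallel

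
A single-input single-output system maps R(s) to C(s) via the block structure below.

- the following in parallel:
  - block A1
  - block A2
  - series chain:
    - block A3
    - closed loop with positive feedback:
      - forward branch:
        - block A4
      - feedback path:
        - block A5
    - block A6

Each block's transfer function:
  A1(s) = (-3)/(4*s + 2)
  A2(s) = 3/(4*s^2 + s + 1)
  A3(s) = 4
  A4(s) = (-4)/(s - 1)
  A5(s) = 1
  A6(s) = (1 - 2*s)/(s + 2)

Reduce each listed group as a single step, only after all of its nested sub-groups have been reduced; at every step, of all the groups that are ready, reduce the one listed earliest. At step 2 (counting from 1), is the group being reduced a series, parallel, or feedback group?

(1) reduce the feedback loop with forward A4 and return A5
(2) combine A3, [A4/(1-A4*A5)], A6 in series
(3) combine A1, A2, (A3*[A4/(1-A4*A5)]*A6) in parallel
Step 2 collapses a series group.

Answer: series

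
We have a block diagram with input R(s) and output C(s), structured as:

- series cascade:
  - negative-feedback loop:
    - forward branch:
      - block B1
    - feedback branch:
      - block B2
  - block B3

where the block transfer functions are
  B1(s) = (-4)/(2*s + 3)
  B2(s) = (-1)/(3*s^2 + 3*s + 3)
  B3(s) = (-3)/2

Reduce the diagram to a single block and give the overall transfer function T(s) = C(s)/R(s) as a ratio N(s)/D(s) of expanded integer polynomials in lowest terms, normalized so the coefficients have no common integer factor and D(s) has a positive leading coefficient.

Step 1. apply the feedback formula to B1, B2: (-12*s^2 - 12*s - 12)/(6*s^3 + 15*s^2 + 15*s + 13)
Step 2. cascade [B1/(1+B1*B2)], B3: this yields T(s), and no further normalization is needed

Therefore the answer is (18*s^2 + 18*s + 18)/(6*s^3 + 15*s^2 + 15*s + 13).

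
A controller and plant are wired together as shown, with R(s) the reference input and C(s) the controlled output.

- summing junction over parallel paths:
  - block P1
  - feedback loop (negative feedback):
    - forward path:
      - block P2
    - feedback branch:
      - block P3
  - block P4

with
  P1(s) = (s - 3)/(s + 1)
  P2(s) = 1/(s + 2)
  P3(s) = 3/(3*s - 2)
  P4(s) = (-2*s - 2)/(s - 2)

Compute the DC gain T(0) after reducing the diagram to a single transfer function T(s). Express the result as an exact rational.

Step 1. reduce the feedback loop with forward P2 and return P3 gives (3*s - 2)/(3*s^2 + 4*s - 1)
Step 2. add P1, [P2/(1+P2*P3)], P4 (parallel) gives (-3*s^4 - 28*s^3 - 28*s^2 + 21*s)/(3*s^4 + s^3 - 11*s^2 - 7*s + 2)
Evaluating the step-2 result (the overall T(s)) at s = 0 gives T(0) = 0/2 = 0.

Hence the answer: 0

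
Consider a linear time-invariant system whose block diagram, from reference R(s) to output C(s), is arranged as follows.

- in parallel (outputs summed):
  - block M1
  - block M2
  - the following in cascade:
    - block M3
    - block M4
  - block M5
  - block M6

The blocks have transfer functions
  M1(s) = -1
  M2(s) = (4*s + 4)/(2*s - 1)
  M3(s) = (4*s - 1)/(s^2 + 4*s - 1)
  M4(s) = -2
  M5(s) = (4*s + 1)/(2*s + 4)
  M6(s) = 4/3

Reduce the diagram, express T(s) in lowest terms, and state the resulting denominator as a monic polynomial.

(1) reduce the series chain M3, M4, giving (2 - 8*s)/(s^2 + 4*s - 1)
(2) reduce the parallel group M1, M2, (M3*M4), M5, M6, giving (52*s^4 + 184*s^3 + 157*s^2 + 224*s - 65)/(12*s^4 + 66*s^3 + 48*s^2 - 66*s + 12)
That last expression is T(s), already simplified. Scaling its denominator by 1/12 (the reciprocal of the leading coefficient) yields the monic denominator.

Final answer: s^4 + 11*s^3/2 + 4*s^2 - 11*s/2 + 1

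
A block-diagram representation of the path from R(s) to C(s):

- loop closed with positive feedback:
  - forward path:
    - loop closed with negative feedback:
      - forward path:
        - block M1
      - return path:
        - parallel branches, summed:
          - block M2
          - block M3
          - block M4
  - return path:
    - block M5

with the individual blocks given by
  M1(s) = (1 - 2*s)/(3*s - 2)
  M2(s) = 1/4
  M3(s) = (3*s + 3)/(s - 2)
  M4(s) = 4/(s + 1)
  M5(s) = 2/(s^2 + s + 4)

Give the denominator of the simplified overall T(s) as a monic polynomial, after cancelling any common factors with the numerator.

Reducing step by step:

[1] sum the parallel branches M2, M3, M4; result (13*s^2 + 39*s - 22)/(4*s^2 - 4*s - 8)
[2] apply the feedback formula to M1, (M2+M3+M4); result (8*s^3 - 12*s^2 - 12*s + 8)/(14*s^3 + 85*s^2 - 67*s + 6)
[3] close the feedback loop around [M1/(1+M1*(M2+M3+M4))], M5; result (8*s^5 - 4*s^4 + 8*s^3 - 52*s^2 - 40*s + 32)/(14*s^5 + 99*s^4 + 58*s^3 + 303*s^2 - 238*s + 8)
The result of step 3 is T(s) in lowest terms. Its denominator has leading coefficient 14; dividing the denominator through by 14 makes it monic.

Answer: s^5 + 99*s^4/14 + 29*s^3/7 + 303*s^2/14 - 17*s + 4/7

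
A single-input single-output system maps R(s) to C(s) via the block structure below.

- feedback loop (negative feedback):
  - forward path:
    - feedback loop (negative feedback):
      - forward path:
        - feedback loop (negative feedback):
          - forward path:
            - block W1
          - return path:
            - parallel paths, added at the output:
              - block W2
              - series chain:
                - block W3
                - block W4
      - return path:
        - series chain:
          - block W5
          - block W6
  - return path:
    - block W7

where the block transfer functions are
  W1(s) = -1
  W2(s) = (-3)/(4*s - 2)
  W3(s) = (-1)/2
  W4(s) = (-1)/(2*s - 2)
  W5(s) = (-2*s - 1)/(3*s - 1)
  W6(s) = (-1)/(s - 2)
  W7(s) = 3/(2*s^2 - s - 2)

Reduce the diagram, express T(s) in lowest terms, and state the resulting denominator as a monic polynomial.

Answer: s^6 - 9*s^5/2 + 73*s^4/24 + 373*s^3/48 - 171*s^2/16 + 43*s/12 - 1/4

Working:
[1] series reduction of W3, W4; result 1/(4*s - 4)
[2] add W2, (W3*W4) (parallel); result (5 - 4*s)/(8*s^2 - 12*s + 4)
[3] close the feedback loop around W1, (W2+(W3*W4)); result (-8*s^2 + 12*s - 4)/(8*s^2 - 8*s - 1)
[4] combine W5, W6 in series; result (2*s + 1)/(3*s^2 - 7*s + 2)
[5] reduce the feedback loop with forward [W1/(1+W1*(W2+(W3*W4)))] and return (W5*W6); result (-24*s^4 + 92*s^3 - 112*s^2 + 52*s - 8)/(24*s^4 - 96*s^3 + 85*s^2 - 5*s - 6)
[6] apply the feedback formula to [[W1/(1+W1*(W2+(W3*W4)))]/(1+[W1/(1+W1*(W2+(W3*W4)))]*(W5*W6))], W7; result (-48*s^6 + 208*s^5 - 268*s^4 + 32*s^3 + 156*s^2 - 96*s + 16)/(48*s^6 - 216*s^5 + 146*s^4 + 373*s^3 - 513*s^2 + 172*s - 12)
That last expression is T(s), already simplified. Scaling its denominator by 1/48 (the reciprocal of the leading coefficient) yields the monic denominator.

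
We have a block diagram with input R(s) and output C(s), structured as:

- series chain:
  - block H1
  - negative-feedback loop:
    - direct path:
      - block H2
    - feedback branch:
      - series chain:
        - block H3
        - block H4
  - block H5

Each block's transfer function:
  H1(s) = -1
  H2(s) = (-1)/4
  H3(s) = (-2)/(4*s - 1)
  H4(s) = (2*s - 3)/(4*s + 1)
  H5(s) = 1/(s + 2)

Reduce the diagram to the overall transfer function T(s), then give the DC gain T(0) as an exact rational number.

1. combine H3, H4 in series = (6 - 4*s)/(16*s^2 - 1)
2. reduce the feedback loop with forward H2 and return (H3*H4) = (1 - 16*s^2)/(64*s^2 + 4*s - 10)
3. combine H1, [H2/(1+H2*(H3*H4))], H5 in series = (16*s^2 - 1)/(64*s^3 + 132*s^2 - 2*s - 20)
That last expression is T(s); at s = 0 only the constant terms survive, so T(0) = -1/(-20) = 1/20.

Answer: 1/20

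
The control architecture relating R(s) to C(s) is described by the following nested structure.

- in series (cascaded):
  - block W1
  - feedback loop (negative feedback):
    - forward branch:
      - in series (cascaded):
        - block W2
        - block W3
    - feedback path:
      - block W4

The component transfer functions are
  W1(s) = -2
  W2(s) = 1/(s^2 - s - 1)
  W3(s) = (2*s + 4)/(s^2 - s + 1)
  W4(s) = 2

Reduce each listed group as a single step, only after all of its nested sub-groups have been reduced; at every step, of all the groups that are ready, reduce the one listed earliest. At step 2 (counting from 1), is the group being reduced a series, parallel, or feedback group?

Reducing step by step:

1. series reduction of W2, W3
2. apply the feedback formula to (W2*W3), W4
3. multiply W1, [(W2*W3)/(1+(W2*W3)*W4)] (series)
The group at step 2 is a feedback group.

Answer: feedback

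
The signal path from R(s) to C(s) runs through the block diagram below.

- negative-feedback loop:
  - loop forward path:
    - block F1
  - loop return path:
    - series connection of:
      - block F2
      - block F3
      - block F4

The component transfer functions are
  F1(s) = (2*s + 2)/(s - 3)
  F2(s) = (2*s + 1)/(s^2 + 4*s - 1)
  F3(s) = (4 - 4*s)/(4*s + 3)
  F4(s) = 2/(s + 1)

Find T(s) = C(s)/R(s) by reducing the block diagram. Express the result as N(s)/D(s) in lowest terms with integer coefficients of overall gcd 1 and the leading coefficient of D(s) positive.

(1) combine F2, F3, F4 in series: (-16*s^2 + 8*s + 8)/(4*s^4 + 23*s^3 + 27*s^2 + 5*s - 3)
(2) reduce the feedback loop with forward F1 and return (F2*F3*F4); the result is T(s) itself (integer coefficients, no common factor, positive leading denominator coefficient)

Answer: (8*s^4 + 46*s^3 + 54*s^2 + 10*s - 6)/(4*s^4 + 7*s^3 - 81*s^2 - 11*s + 25)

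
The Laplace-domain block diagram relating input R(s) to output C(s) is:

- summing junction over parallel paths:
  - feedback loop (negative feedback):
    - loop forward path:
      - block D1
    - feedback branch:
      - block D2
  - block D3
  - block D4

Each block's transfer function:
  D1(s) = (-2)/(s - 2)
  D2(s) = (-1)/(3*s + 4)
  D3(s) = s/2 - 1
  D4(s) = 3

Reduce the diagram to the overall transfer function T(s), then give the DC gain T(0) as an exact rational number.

The answer is 10/3.

Reasoning:
[1] apply the feedback formula to D1, D2: (-6*s - 8)/(3*s^2 - 2*s - 6)
[2] sum the parallel branches [D1/(1+D1*D2)], D3, D4: (3*s^3 + 10*s^2 - 26*s - 40)/(6*s^2 - 4*s - 12)
The step-2 result is T(s). Setting s = 0: T(0) = -40/(-12) = 10/3.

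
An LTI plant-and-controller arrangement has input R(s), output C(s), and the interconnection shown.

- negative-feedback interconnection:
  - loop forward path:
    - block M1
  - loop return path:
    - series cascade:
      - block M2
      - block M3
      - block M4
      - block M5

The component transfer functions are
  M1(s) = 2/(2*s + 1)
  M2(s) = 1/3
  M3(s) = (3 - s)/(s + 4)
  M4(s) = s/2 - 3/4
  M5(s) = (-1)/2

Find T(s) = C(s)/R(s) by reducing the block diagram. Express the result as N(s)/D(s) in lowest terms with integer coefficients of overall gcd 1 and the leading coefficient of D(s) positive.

The answer is (24*s + 96)/(26*s^2 + 99*s + 57).

Reasoning:
Step 1 - combine M2, M3, M4, M5 in series: (2*s^2 - 9*s + 9)/(24*s + 96)
Step 2 - feedback reduction of M1, (M2*M3*M4*M5), which is the overall transfer function T(s) = C(s)/R(s) in lowest terms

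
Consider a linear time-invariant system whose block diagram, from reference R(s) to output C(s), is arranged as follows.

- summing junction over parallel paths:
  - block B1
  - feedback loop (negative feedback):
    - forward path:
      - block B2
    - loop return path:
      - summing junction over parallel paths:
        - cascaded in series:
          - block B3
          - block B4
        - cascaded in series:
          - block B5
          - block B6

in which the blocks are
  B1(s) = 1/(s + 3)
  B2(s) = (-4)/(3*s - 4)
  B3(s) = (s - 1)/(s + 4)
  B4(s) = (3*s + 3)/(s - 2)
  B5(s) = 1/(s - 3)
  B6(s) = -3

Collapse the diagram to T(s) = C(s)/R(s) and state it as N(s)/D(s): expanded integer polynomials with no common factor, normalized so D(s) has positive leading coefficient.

[1] cascade B3, B4, giving (3*s^2 - 3)/(s^2 + 2*s - 8)
[2] multiply B5, B6 (series), giving (-3)/(s - 3)
[3] combine (B3*B4), (B5*B6) in parallel, giving (3*s^3 - 12*s^2 - 9*s + 33)/(s^3 - s^2 - 14*s + 24)
[4] close the feedback loop around B2, ((B3*B4)+(B5*B6)), giving (-4*s^3 + 4*s^2 + 56*s - 96)/(3*s^4 - 19*s^3 + 10*s^2 + 164*s - 228)
[5] parallel reduction of B1, [B2/(1+B2*((B3*B4)+(B5*B6)))], giving the overall T(s)

Answer: (-s^4 - 27*s^3 + 78*s^2 + 236*s - 516)/(3*s^5 - 10*s^4 - 47*s^3 + 194*s^2 + 264*s - 684)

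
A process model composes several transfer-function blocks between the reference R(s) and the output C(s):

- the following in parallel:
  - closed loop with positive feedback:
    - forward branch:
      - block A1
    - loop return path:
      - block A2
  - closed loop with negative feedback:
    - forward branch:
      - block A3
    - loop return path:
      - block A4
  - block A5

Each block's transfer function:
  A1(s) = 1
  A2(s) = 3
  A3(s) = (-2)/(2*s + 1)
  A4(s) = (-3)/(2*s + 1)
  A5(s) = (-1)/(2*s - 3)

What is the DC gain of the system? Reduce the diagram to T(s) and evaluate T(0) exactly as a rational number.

The answer is -19/42.

Reasoning:
1. reduce the feedback loop with forward A1 and return A2 -> (-1)/2
2. apply the feedback formula to A3, A4 -> (-4*s - 2)/(4*s^2 + 4*s + 7)
3. sum the parallel branches [A1/(1-A1*A2)], [A3/(1+A3*A4)], A5 -> (-8*s^3 - 20*s^2 + 6*s + 19)/(16*s^3 - 8*s^2 + 4*s - 42)
The step-3 result is T(s). Setting s = 0: T(0) = 19/(-42) = -19/42.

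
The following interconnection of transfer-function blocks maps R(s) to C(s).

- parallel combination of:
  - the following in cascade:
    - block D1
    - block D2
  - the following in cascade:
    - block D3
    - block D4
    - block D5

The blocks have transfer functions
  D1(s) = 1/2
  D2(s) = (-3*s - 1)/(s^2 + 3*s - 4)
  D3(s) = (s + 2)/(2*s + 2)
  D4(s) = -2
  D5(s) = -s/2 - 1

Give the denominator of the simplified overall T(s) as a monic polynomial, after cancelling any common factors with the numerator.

First reduce the diagram to T(s).

Step 1. series reduction of D1, D2: (-3*s - 1)/(2*s^2 + 6*s - 8)
Step 2. series reduction of D3, D4, D5: (s^2 + 4*s + 4)/(2*s + 2)
Step 3. add (D1*D2), (D3*D4*D5) (parallel): (s^4 + 7*s^3 + 9*s^2 - 8*s - 17)/(2*s^3 + 8*s^2 - 2*s - 8)
No further cancellation is possible in the step-3 result, so that is T(s). Its denominator becomes monic after dividing by the leading coefficient 2.

Answer: s^3 + 4*s^2 - s - 4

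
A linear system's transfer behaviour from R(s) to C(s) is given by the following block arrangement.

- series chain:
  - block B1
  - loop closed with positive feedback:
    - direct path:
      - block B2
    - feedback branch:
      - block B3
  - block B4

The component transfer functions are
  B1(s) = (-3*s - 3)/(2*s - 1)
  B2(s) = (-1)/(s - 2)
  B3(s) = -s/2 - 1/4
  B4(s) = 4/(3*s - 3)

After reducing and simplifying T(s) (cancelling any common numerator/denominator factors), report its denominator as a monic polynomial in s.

The answer is s^3 - 6*s^2 + 29*s/4 - 9/4.

Reasoning:
(1) reduce the feedback loop with forward B2 and return B3 -> (-4)/(2*s - 9)
(2) series reduction of B1, [B2/(1-B2*B3)], B4 -> (16*s + 16)/(4*s^3 - 24*s^2 + 29*s - 9)
Step 2 gives the fully reduced T(s), with no common factor left to cancel. The denominator's leading coefficient is 4, so divide each of its coefficients by 4 to get the monic form.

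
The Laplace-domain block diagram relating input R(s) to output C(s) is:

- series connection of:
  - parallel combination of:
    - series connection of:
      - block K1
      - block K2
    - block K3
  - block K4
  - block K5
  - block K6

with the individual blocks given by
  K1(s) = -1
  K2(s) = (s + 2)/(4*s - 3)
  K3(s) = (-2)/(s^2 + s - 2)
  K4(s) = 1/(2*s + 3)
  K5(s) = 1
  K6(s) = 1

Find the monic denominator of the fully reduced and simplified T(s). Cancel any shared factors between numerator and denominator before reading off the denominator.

Step 1: series reduction of K1, K2; result (-s - 2)/(4*s - 3)
Step 2: add (K1*K2), K3 (parallel); result (-s^3 - 3*s^2 - 8*s + 10)/(4*s^3 + s^2 - 11*s + 6)
Step 3: reduce the series chain ((K1*K2)+K3), K4, K5, K6; result (-s^3 - 3*s^2 - 8*s + 10)/(8*s^4 + 14*s^3 - 19*s^2 - 21*s + 18)
T(s) is the step-3 result (common factors already cancelled). Leading coefficient of the denominator: 8. Divide through by 8 for the monic polynomial.

Answer: s^4 + 7*s^3/4 - 19*s^2/8 - 21*s/8 + 9/4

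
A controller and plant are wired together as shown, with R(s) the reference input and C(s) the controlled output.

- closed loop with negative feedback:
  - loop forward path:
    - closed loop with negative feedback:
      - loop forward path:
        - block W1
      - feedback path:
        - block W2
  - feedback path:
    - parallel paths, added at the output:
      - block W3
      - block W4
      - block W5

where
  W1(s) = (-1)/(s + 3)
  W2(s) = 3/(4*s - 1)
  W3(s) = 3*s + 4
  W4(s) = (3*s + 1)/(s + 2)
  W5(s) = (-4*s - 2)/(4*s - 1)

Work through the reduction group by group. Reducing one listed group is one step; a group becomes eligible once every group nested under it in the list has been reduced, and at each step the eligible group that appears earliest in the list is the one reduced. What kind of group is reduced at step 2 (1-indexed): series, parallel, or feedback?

The answer is parallel.

Reasoning:
1. reduce the feedback loop with forward W1 and return W2
2. sum the parallel branches W3, W4, W5
3. close the feedback loop around [W1/(1+W1*W2)], (W3+W4+W5)
The group at step 2 is a parallel group.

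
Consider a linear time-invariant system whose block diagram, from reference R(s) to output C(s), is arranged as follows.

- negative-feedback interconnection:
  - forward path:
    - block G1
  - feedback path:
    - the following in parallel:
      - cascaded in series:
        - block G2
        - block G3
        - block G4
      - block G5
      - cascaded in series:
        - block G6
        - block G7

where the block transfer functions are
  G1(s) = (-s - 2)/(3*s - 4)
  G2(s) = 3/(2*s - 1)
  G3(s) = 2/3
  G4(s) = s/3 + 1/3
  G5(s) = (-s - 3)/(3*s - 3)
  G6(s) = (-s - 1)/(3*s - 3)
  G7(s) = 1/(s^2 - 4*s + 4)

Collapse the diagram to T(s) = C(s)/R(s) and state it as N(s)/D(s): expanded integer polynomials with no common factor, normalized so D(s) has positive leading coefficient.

1. combine G2, G3, G4 in series gives (2*s + 2)/(6*s - 3)
2. reduce the series chain G6, G7 gives (-s - 1)/(3*s^3 - 15*s^2 + 24*s - 12)
3. parallel reduction of (G2*G3*G4), G5, (G6*G7) gives (-5*s^3 + 19*s^2 - 25*s + 5)/(6*s^4 - 33*s^3 + 63*s^2 - 48*s + 12)
4. collapse the loop (G1 forward, ((G2*G3*G4)+G5+(G6*G7)) return), which is the overall transfer function T(s) = C(s)/R(s) in lowest terms

Answer: (-6*s^5 + 21*s^4 + 3*s^3 - 78*s^2 + 84*s - 24)/(18*s^5 - 118*s^4 + 312*s^3 - 409*s^2 + 273*s - 58)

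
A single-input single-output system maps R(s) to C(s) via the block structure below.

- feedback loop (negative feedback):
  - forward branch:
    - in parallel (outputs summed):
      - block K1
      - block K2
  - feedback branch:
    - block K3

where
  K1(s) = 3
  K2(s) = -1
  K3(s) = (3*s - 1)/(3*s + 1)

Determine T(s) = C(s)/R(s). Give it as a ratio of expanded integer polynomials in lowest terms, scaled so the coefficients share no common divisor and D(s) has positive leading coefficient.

Step 1: add K1, K2 (parallel) -> 2
Step 2: reduce the feedback loop with forward (K1+K2) and return K3; the result is T(s) itself (integer coefficients, no common factor, positive leading denominator coefficient)

Final answer: (6*s + 2)/(9*s - 1)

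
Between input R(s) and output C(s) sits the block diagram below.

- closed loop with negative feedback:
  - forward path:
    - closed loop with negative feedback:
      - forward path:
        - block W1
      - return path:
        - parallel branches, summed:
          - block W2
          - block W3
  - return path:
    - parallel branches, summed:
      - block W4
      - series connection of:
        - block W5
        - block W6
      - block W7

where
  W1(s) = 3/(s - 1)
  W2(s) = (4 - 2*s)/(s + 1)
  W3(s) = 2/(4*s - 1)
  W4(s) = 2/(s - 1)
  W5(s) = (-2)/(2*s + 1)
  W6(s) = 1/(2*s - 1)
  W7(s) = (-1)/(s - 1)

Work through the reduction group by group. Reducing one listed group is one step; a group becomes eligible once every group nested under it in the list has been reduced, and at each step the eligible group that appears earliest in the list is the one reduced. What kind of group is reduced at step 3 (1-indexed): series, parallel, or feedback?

(1) reduce the parallel group W2, W3
(2) reduce the feedback loop with forward W1 and return (W2+W3)
(3) reduce the series chain W5, W6
(4) add W4, (W5*W6), W7 (parallel)
(5) feedback reduction of [W1/(1+W1*(W2+W3))], (W4+(W5*W6)+W7)
So the answer for step 3 is series.

Therefore the answer is series.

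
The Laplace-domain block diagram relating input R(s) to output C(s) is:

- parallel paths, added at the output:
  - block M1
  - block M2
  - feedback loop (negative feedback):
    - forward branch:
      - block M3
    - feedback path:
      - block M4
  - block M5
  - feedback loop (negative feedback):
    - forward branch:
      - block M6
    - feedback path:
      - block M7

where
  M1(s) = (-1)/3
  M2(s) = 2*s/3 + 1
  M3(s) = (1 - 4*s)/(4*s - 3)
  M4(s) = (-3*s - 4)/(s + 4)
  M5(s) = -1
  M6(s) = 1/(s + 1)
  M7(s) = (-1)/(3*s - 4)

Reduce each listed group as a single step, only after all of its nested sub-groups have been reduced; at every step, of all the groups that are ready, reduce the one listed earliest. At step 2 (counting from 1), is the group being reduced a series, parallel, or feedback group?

Reducing step by step:

Step 1: reduce the feedback loop with forward M3 and return M4
Step 2: close the feedback loop around M6, M7
Step 3: combine M1, M2, [M3/(1+M3*M4)], M5, [M6/(1+M6*M7)] in parallel
Step 2 collapses a feedback group.

Answer: feedback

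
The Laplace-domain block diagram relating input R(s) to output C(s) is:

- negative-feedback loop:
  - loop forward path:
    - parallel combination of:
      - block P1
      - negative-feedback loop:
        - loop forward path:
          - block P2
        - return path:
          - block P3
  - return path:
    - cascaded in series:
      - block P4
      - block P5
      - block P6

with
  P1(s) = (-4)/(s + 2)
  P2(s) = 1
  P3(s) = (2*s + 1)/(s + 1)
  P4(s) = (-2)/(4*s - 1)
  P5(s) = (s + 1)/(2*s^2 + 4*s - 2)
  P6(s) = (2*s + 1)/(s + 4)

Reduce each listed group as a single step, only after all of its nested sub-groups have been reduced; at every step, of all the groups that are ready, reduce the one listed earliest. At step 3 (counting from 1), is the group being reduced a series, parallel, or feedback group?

Step 1: collapse the loop (P2 forward, P3 return)
Step 2: parallel reduction of P1, [P2/(1+P2*P3)]
Step 3: multiply P4, P5, P6 (series)
Step 4: close the feedback loop around (P1+[P2/(1+P2*P3)]), (P4*P5*P6)
Step 3 collapses a series group.

Final answer: series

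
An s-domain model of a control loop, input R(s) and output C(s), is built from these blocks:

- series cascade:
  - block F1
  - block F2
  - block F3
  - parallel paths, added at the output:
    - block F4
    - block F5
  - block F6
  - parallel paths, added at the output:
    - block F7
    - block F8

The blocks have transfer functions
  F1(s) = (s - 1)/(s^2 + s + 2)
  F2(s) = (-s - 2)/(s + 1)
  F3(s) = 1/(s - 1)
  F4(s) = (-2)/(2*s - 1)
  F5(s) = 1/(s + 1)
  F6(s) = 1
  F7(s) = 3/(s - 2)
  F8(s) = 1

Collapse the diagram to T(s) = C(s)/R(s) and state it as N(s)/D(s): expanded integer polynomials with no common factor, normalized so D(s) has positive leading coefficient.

The answer is (3*s + 6)/(2*s^5 - s^4 - 2*s^3 - 7*s^2 - 4*s + 4).

Reasoning:
Step 1: combine F4, F5 in parallel; result (-3)/(2*s^2 + s - 1)
Step 2: add F7, F8 (parallel); result (s + 1)/(s - 2)
Step 3: series reduction of F1, F2, F3, (F4+F5), F6, (F7+F8), giving the overall T(s)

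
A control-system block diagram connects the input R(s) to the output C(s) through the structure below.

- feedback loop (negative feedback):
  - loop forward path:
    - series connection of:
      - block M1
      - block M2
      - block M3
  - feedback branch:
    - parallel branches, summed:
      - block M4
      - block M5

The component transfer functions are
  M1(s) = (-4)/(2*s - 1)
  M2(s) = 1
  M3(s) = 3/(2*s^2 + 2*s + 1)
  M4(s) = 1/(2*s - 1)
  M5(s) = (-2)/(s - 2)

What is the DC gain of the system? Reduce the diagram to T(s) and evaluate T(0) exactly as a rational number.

Step 1. reduce the series chain M1, M2, M3: (-12)/(4*s^3 + 2*s^2 - 1)
Step 2. combine M4, M5 in parallel: (-3*s)/(2*s^2 - 5*s + 2)
Step 3. close the feedback loop around (M1*M2*M3), (M4+M5): (-24*s^2 + 60*s - 24)/(8*s^5 - 16*s^4 - 2*s^3 + 2*s^2 + 41*s - 2)
The step-3 result is T(s). Setting s = 0: T(0) = -24/(-2) = 12.

Hence the answer: 12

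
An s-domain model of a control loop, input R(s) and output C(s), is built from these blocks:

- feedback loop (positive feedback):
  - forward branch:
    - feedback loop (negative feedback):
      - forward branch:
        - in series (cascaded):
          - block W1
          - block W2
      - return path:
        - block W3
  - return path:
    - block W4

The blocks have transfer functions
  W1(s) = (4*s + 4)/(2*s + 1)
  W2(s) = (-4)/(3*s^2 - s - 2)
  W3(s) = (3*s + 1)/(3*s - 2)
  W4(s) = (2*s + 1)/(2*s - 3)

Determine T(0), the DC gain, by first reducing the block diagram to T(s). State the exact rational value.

Answer: -24

Working:
Step 1: combine W1, W2 in series, giving (-16*s - 16)/(6*s^3 + s^2 - 5*s - 2)
Step 2: close the feedback loop around (W1*W2), W3, giving (-48*s^2 - 16*s + 32)/(18*s^4 - 9*s^3 - 65*s^2 - 60*s - 12)
Step 3: apply the feedback formula to [(W1*W2)/(1+(W1*W2)*W3)], W4, giving (-96*s^3 + 112*s^2 + 112*s - 96)/(36*s^5 - 72*s^4 - 7*s^3 + 155*s^2 + 108*s + 4)
Evaluating the step-3 result (the overall T(s)) at s = 0 gives T(0) = -96/4 = -24.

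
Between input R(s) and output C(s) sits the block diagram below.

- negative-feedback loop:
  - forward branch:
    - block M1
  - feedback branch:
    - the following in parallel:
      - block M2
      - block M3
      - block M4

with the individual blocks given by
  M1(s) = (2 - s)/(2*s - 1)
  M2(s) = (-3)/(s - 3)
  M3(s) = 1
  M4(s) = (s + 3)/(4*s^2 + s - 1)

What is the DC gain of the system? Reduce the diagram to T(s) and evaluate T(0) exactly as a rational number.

The answer is -2/3.

Reasoning:
Step 1 - combine M2, M3, M4 in parallel = (4*s^3 - 22*s^2 - 7*s - 3)/(4*s^3 - 11*s^2 - 4*s + 3)
Step 2 - apply the feedback formula to M1, (M2+M3+M4) = (-4*s^4 + 19*s^3 - 18*s^2 - 11*s + 6)/(4*s^4 + 4*s^3 - 34*s^2 - s - 9)
DC gain: substitute s = 0 into T(s) from step 2: T(0) = 6/(-9) = -2/3.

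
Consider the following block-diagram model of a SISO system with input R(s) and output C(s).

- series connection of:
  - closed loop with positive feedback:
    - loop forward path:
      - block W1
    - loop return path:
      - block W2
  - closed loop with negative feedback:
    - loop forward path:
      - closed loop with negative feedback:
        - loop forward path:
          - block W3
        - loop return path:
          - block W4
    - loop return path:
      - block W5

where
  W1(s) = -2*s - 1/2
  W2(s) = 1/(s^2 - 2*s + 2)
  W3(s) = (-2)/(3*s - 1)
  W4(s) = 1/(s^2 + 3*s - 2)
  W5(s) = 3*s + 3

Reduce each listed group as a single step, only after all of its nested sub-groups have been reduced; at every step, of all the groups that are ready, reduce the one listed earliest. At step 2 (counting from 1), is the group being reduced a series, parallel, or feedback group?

[1] feedback reduction of W1, W2
[2] apply the feedback formula to W3, W4
[3] collapse the loop ([W3/(1+W3*W4)] forward, W5 return)
[4] reduce the series chain [W1/(1-W1*W2)], [[W3/(1+W3*W4)]/(1+[W3/(1+W3*W4)]*W5)]
The group at step 2 is a feedback group.

Final answer: feedback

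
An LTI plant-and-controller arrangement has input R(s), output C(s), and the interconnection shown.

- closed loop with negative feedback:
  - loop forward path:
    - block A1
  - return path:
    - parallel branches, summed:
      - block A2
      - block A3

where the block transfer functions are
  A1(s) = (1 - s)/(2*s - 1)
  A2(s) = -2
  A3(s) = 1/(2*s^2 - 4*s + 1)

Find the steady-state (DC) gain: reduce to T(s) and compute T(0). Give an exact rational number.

Answer: -1/2

Working:
Step 1 - parallel reduction of A2, A3 gives (-4*s^2 + 8*s - 1)/(2*s^2 - 4*s + 1)
Step 2 - reduce the feedback loop with forward A1 and return (A2+A3) gives (-2*s^3 + 6*s^2 - 5*s + 1)/(8*s^3 - 22*s^2 + 15*s - 2)
The step-2 result is T(s). Setting s = 0: T(0) = 1/(-2) = -1/2.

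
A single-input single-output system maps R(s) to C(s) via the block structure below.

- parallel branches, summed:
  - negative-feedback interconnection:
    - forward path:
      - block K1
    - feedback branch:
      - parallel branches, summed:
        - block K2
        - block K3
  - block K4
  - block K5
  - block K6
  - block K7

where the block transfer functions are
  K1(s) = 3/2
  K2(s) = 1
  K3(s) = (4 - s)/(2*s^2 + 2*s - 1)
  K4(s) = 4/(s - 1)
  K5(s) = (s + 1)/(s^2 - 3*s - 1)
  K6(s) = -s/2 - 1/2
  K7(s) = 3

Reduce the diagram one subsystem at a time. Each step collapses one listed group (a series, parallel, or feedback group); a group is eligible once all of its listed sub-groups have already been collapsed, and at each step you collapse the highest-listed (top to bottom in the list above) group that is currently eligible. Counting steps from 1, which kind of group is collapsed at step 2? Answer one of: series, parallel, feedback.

The answer is feedback.

Reasoning:
[1] add K2, K3 (parallel)
[2] feedback reduction of K1, (K2+K3)
[3] add [K1/(1+K1*(K2+K3))], K4, K5, K6, K7 (parallel)
Step 2 collapses a feedback group.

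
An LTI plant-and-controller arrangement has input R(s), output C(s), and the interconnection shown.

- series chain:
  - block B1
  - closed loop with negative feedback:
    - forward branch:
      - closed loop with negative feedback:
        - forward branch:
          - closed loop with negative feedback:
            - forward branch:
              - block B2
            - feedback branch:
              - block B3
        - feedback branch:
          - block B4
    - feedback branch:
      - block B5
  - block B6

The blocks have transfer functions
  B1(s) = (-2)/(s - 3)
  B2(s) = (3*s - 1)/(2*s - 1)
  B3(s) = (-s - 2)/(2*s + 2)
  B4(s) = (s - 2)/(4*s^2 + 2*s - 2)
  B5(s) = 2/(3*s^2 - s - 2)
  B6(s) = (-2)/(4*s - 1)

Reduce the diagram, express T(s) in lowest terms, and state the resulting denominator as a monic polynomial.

Reducing step by step:

Step 1. collapse the loop (B2 forward, B3 return): (6*s^2 + 4*s - 2)/(s^2 - 3*s)
Step 2. close the feedback loop around [B2/(1+B2*B3)], B4: (6*s^2 - 5*s + 1)/(s^2 - 3*s + 1)
Step 3. reduce the feedback loop with forward [[B2/(1+B2*B3)]/(1+[B2/(1+B2*B3)]*B4)] and return B5: (18*s^4 - 21*s^3 - 4*s^2 + 9*s - 2)/(3*s^4 - 10*s^3 + 16*s^2 - 5*s)
Step 4. multiply B1, [[[B2/(1+B2*B3)]/(1+[B2/(1+B2*B3)]*B4)]/(1+[[B2/(1+B2*B3)]/(1+[B2/(1+B2*B3)]*B4)]*B5)], B6 (series): (72*s^4 - 84*s^3 - 16*s^2 + 36*s - 8)/(12*s^6 - 79*s^5 + 203*s^4 - 258*s^3 + 113*s^2 - 15*s)
Step 4 gives the fully reduced T(s), with no common factor left to cancel. The denominator's leading coefficient is 12, so divide each of its coefficients by 12 to get the monic form.

Answer: s^6 - 79*s^5/12 + 203*s^4/12 - 43*s^3/2 + 113*s^2/12 - 5*s/4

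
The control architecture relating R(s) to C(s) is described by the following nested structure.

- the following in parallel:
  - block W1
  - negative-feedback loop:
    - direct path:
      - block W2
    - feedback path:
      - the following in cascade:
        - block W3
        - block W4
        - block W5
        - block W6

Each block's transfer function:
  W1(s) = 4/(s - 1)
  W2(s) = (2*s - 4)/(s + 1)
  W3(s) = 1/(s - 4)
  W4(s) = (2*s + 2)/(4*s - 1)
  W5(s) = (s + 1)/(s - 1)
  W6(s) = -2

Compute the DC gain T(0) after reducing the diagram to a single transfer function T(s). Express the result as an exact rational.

(1) series reduction of W3, W4, W5, W6 gives (-4*s^2 - 8*s - 4)/(4*s^3 - 21*s^2 + 21*s - 4)
(2) apply the feedback formula to W2, (W3*W4*W5*W6) gives (8*s^4 - 58*s^3 + 126*s^2 - 92*s + 16)/(4*s^4 - 25*s^3 + 41*s + 12)
(3) add W1, [W2/(1+W2*(W3*W4*W5*W6))] (parallel) gives (8*s^5 - 50*s^4 + 84*s^3 - 218*s^2 + 272*s + 32)/(4*s^5 - 29*s^4 + 25*s^3 + 41*s^2 - 29*s - 12)
DC gain: substitute s = 0 into T(s) from step 3: T(0) = 32/(-12) = -8/3.

Answer: -8/3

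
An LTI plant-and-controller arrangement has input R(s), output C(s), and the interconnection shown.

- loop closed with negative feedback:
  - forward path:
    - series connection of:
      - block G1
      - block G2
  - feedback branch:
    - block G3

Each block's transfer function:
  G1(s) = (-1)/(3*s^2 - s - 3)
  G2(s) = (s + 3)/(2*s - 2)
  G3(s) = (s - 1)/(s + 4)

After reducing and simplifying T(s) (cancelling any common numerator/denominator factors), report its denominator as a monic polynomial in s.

Step 1 - multiply G1, G2 (series): (-s - 3)/(6*s^3 - 8*s^2 - 4*s + 6)
Step 2 - apply the feedback formula to (G1*G2), G3: (-s^2 - 7*s - 12)/(6*s^4 + 16*s^3 - 37*s^2 - 12*s + 27)
No further cancellation is possible in the step-2 result, so that is T(s). Its denominator becomes monic after dividing by the leading coefficient 6.

Answer: s^4 + 8*s^3/3 - 37*s^2/6 - 2*s + 9/2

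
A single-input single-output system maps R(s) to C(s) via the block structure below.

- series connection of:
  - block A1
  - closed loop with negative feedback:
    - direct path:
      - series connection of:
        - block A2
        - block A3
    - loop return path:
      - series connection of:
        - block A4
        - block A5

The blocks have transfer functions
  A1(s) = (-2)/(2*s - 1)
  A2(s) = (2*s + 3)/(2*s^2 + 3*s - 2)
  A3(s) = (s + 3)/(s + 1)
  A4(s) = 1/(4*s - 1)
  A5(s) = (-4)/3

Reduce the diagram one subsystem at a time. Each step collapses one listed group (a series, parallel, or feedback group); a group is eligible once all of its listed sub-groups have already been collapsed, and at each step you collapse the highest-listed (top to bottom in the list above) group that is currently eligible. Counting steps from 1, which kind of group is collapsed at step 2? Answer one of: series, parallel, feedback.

Step 1: multiply A2, A3 (series)
Step 2: cascade A4, A5
Step 3: collapse the loop ((A2*A3) forward, (A4*A5) return)
Step 4: reduce the series chain A1, [(A2*A3)/(1+(A2*A3)*(A4*A5))]
Step 2: series.

Hence the answer: series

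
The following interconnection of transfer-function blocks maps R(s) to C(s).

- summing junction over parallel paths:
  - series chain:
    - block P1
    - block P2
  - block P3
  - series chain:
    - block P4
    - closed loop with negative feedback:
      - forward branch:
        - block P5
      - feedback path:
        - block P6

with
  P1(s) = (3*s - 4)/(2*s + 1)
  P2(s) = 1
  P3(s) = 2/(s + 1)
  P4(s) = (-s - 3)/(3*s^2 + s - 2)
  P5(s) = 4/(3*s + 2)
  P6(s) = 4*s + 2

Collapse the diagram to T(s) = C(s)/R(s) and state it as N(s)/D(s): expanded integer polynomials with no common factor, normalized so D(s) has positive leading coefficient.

Step 1. cascade P1, P2, giving (3*s - 4)/(2*s + 1)
Step 2. collapse the loop (P5 forward, P6 return), giving 4/(19*s + 10)
Step 3. combine P4, [P5/(1+P5*P6)] in series, giving (-4*s - 12)/(57*s^3 + 49*s^2 - 28*s - 20)
Step 4. combine (P1*P2), P3, (P4*[P5/(1+P5*P6)]) in parallel, giving the overall T(s)

Answer: (171*s^4 + 147*s^3 - 206*s^2 - 72*s + 28)/(114*s^4 + 155*s^3 - 7*s^2 - 68*s - 20)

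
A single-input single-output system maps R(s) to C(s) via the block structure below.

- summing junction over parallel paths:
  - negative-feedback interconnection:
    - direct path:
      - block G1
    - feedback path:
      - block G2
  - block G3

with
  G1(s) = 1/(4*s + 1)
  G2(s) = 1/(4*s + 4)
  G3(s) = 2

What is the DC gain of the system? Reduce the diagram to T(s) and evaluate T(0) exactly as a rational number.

Step 1 - reduce the feedback loop with forward G1 and return G2 = (4*s + 4)/(16*s^2 + 20*s + 5)
Step 2 - parallel reduction of [G1/(1+G1*G2)], G3 = (32*s^2 + 44*s + 14)/(16*s^2 + 20*s + 5)
The step-2 result is T(s). Setting s = 0: T(0) = 14/5.

Answer: 14/5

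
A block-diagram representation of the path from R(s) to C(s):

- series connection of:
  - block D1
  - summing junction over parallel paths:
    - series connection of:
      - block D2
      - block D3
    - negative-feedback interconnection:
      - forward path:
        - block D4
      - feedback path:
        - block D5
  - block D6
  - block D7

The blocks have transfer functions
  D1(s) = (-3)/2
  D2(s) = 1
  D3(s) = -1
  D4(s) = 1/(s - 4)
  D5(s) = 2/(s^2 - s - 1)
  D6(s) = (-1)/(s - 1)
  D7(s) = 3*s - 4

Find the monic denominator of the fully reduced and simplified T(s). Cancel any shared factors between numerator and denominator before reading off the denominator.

Answer: s^4 - 6*s^3 + 8*s^2 + 3*s - 6

Working:
Step 1: multiply D2, D3 (series) gives -1
Step 2: feedback reduction of D4, D5 gives (s^2 - s - 1)/(s^3 - 5*s^2 + 3*s + 6)
Step 3: parallel reduction of (D2*D3), [D4/(1+D4*D5)] gives (-s^3 + 6*s^2 - 4*s - 7)/(s^3 - 5*s^2 + 3*s + 6)
Step 4: multiply D1, ((D2*D3)+[D4/(1+D4*D5)]), D6, D7 (series) gives (-9*s^4 + 66*s^3 - 108*s^2 - 15*s + 84)/(2*s^4 - 12*s^3 + 16*s^2 + 6*s - 12)
No further cancellation is possible in the step-4 result, so that is T(s). Its denominator becomes monic after dividing by the leading coefficient 2.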